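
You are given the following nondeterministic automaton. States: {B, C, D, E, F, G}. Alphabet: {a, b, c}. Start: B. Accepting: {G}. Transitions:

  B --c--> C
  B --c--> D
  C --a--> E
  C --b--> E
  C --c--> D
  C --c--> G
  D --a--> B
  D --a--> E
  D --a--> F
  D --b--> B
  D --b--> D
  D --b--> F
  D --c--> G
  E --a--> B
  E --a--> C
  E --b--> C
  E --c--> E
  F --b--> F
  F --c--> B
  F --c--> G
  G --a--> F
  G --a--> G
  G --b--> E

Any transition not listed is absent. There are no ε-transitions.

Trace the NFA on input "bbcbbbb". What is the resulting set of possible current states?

Start in {B}.
Read 'b': B→∅; now ∅.
The set is empty and remains empty for the remaining 6 symbols.

∅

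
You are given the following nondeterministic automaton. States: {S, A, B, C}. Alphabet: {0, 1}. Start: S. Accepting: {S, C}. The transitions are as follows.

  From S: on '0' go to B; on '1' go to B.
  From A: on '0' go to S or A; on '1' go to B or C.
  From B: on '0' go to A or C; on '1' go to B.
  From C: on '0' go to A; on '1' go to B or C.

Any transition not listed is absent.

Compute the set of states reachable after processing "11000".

{S, A, B}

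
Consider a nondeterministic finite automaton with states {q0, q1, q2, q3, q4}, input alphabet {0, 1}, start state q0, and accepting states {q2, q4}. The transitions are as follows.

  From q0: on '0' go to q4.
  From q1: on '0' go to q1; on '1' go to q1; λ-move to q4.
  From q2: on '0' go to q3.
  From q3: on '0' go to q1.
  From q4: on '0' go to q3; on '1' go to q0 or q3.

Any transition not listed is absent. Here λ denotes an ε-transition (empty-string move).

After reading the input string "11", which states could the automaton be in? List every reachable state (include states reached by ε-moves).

Start in {q0}.
Read '1': q0→∅; now ∅.
The set is empty and remains empty for the remaining 1 symbol.

∅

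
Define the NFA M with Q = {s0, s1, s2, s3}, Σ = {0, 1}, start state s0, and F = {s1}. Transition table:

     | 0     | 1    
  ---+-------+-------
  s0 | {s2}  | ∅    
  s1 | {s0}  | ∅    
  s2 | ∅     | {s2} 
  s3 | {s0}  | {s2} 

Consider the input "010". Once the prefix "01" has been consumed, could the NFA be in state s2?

Start in {s0}.
Read '0': s0→{s2}; now {s2}.
Read '1': s2→{s2}; now {s2}.
State s2 is in {s2}.

Yes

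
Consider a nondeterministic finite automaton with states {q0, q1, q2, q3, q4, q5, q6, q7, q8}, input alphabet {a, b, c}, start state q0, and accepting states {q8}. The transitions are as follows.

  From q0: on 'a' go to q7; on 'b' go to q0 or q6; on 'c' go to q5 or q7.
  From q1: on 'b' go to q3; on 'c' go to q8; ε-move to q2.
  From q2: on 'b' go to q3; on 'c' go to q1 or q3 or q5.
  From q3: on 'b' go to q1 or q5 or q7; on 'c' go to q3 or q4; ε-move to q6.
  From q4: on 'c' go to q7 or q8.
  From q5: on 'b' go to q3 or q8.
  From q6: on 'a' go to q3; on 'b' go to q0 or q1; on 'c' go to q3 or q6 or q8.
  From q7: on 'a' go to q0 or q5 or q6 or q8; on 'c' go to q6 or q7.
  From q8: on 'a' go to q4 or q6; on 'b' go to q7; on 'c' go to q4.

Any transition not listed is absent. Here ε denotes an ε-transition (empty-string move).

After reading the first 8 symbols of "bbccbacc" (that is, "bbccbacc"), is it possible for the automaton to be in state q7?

Yes

Start in {q0}.
Read 'b': {q0} → {q0, q6}.
Read 'b': {q0, q6} → {q0, q1, q2, q6}.
Read 'c': {q0, q1, q2, q6} → {q1, q2, q3, q5, q6, q7, q8}.
Read 'c': {q1, q2, q3, q5, q6, q7, q8} → {q1, q2, q3, q4, q5, q6, q7, q8}.
Read 'b': {q1, q2, q3, q4, q5, q6, q7, q8} → {q0, q1, q2, q3, q5, q6, q7, q8}.
Read 'a': {q0, q1, q2, q3, q5, q6, q7, q8} → {q0, q3, q4, q5, q6, q7, q8}.
Read 'c': {q0, q3, q4, q5, q6, q7, q8} → {q3, q4, q5, q6, q7, q8}.
Read 'c': {q3, q4, q5, q6, q7, q8} → {q3, q4, q6, q7, q8}.
State q7 is in {q3, q4, q6, q7, q8}.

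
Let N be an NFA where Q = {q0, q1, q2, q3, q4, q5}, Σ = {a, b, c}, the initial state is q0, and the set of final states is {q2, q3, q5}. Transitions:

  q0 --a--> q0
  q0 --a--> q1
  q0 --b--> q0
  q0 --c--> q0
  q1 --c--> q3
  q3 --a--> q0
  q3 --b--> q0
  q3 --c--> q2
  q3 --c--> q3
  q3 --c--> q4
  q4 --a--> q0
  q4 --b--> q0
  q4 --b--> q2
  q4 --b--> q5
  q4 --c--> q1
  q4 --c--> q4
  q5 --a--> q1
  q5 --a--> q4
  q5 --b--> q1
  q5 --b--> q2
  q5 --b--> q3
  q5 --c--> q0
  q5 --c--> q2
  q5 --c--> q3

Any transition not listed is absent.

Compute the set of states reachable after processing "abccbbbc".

{q0}

Start in {q0}.
Read 'a': {q0} → {q0, q1}.
Read 'b': {q0, q1} → {q0}.
Read 'c': {q0} → {q0}.
Read 'c': {q0} → {q0}.
Read 'b': {q0} → {q0}.
Read 'b': {q0} → {q0}.
Read 'b': {q0} → {q0}.
Read 'c': {q0} → {q0}.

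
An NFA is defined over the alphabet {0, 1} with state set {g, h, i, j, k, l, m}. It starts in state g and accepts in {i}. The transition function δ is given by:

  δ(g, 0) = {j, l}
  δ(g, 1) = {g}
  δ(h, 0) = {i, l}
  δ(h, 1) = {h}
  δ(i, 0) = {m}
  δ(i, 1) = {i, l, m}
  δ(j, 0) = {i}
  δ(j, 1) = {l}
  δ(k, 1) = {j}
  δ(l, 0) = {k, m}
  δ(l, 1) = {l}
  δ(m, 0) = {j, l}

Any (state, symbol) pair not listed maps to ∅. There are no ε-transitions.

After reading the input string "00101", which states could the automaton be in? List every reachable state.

{i, j, l, m}

Start in {g}.
Read '0': {g} → {j, l}.
Read '0': {j, l} → {i, k, m}.
Read '1': {i, k, m} → {i, j, l, m}.
Read '0': {i, j, l, m} → {i, j, k, l, m}.
Read '1': {i, j, k, l, m} → {i, j, l, m}.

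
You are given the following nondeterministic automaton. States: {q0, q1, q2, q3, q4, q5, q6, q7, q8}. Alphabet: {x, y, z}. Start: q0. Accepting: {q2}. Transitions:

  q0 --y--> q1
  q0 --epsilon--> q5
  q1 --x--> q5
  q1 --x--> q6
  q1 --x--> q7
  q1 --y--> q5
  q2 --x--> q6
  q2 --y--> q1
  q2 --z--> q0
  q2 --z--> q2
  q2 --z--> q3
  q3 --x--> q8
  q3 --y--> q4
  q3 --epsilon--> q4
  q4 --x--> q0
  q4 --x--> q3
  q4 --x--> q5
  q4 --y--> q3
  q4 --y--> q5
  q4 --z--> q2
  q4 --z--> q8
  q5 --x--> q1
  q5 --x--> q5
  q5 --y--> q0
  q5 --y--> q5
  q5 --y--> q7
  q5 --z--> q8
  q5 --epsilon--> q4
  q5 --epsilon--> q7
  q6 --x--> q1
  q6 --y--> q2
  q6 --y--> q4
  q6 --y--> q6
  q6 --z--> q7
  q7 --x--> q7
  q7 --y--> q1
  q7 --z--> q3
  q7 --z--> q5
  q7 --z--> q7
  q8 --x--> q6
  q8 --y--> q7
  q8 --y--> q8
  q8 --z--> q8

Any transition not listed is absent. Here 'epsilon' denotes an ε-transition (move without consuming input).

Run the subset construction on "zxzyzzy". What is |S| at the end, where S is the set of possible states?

Start: ε-closure({q0}) = {q0, q4, q5, q7}.
Read 'z': {q0, q4, q5, q7} → {q2, q3, q4, q5, q7, q8}.
Read 'x': {q2, q3, q4, q5, q7, q8} → {q0, q1, q3, q4, q5, q6, q7, q8}.
Read 'z': {q0, q1, q3, q4, q5, q6, q7, q8} → {q2, q3, q4, q5, q7, q8}.
Read 'y': {q2, q3, q4, q5, q7, q8} → {q0, q1, q3, q4, q5, q7, q8}.
Read 'z': {q0, q1, q3, q4, q5, q7, q8} → {q2, q3, q4, q5, q7, q8}.
Read 'z': {q2, q3, q4, q5, q7, q8} → {q0, q2, q3, q4, q5, q7, q8}.
Read 'y': {q0, q2, q3, q4, q5, q7, q8} → {q0, q1, q3, q4, q5, q7, q8}.
That set has 7 states.

7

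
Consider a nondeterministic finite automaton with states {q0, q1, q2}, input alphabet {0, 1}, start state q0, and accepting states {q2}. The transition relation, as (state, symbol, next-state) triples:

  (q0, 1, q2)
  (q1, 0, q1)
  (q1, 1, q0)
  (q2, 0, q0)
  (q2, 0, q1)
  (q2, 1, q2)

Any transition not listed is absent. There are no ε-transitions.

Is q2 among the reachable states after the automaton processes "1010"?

Start in {q0}.
Read '1': q0→{q2}; now {q2}.
Read '0': q2→{q0, q1}; now {q0, q1}.
Read '1': q0→{q2}, q1→{q0}; now {q0, q2}.
Read '0': q0→∅, q2→{q0, q1}; now {q0, q1}.
State q2 is not in {q0, q1}.

No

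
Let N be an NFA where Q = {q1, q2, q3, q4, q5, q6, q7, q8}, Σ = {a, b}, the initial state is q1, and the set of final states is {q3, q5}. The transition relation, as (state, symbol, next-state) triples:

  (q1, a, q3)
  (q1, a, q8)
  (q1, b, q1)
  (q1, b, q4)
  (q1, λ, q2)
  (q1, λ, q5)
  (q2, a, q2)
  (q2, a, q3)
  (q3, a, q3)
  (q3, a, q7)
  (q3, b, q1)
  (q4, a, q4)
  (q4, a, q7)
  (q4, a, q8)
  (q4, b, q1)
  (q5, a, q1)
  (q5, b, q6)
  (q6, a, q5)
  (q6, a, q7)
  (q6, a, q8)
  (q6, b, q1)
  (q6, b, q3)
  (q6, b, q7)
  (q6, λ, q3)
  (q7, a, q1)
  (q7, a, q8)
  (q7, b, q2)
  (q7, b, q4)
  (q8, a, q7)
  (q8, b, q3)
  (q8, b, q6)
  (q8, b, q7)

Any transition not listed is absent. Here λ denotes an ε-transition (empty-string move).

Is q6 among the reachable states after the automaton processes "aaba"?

Start: ε-closure({q1}) = {q1, q2, q5}.
Read 'a': {q1, q2, q5} → {q1, q2, q3, q5, q8}.
Read 'a': {q1, q2, q3, q5, q8} → {q1, q2, q3, q5, q7, q8}.
Read 'b': {q1, q2, q3, q5, q7, q8} → {q1, q2, q3, q4, q5, q6, q7}.
Read 'a': {q1, q2, q3, q4, q5, q6, q7} → {q1, q2, q3, q4, q5, q7, q8}.
State q6 is not in {q1, q2, q3, q4, q5, q7, q8}.

No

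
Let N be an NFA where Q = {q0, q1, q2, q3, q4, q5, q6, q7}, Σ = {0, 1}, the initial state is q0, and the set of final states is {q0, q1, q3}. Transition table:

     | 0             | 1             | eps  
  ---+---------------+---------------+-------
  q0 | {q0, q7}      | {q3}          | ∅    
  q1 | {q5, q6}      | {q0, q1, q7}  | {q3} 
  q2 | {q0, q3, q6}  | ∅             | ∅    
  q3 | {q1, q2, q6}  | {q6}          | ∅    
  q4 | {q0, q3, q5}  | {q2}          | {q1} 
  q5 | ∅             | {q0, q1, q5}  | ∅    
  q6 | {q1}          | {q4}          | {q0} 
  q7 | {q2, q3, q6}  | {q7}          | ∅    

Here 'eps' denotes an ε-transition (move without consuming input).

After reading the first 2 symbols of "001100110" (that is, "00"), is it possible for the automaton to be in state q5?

Start in {q0}.
Read '0': {q0} → {q0, q7}.
Read '0': {q0, q7} → {q0, q2, q3, q6, q7}.
State q5 is not in {q0, q2, q3, q6, q7}.

No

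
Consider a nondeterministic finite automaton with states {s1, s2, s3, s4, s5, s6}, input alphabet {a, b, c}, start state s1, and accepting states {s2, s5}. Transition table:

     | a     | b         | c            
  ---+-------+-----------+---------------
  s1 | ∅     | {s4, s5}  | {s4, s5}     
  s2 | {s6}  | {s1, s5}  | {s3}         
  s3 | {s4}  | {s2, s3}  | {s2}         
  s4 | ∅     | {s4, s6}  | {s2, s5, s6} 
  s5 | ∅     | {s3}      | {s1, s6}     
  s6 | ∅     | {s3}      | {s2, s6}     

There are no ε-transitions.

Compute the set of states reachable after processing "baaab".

∅

Start in {s1}.
Read 'b': s1→{s4, s5}; now {s4, s5}.
Read 'a': s4→∅, s5→∅; now ∅.
The set is empty and remains empty for the remaining 3 symbols.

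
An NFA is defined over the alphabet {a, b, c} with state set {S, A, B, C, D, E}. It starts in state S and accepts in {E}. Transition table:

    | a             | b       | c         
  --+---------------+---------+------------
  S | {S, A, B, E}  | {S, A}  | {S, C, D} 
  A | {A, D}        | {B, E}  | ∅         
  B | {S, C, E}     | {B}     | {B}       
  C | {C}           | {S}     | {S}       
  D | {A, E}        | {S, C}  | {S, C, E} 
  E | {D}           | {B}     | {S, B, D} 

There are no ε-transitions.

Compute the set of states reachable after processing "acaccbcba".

Start in {S}.
Read 'a': {S} → {S, A, B, E}.
Read 'c': {S, A, B, E} → {S, B, C, D}.
Read 'a': {S, B, C, D} → {S, A, B, C, E}.
Read 'c': {S, A, B, C, E} → {S, B, C, D}.
Read 'c': {S, B, C, D} → {S, B, C, D, E}.
Read 'b': {S, B, C, D, E} → {S, A, B, C}.
Read 'c': {S, A, B, C} → {S, B, C, D}.
Read 'b': {S, B, C, D} → {S, A, B, C}.
Read 'a': {S, A, B, C} → {S, A, B, C, D, E}.

{S, A, B, C, D, E}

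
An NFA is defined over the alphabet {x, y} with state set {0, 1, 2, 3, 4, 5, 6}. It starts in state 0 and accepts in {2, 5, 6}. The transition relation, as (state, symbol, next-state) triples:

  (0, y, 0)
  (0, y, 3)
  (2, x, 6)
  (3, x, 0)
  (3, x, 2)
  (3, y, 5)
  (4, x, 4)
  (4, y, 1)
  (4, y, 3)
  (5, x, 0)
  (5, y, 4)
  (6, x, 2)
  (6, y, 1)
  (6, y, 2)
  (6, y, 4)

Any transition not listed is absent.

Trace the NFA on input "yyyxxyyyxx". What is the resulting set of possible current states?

{4}

Start in {0}.
Read 'y': {0} → {0, 3}.
Read 'y': {0, 3} → {0, 3, 5}.
Read 'y': {0, 3, 5} → {0, 3, 4, 5}.
Read 'x': {0, 3, 4, 5} → {0, 2, 4}.
Read 'x': {0, 2, 4} → {4, 6}.
Read 'y': {4, 6} → {1, 2, 3, 4}.
Read 'y': {1, 2, 3, 4} → {1, 3, 5}.
Read 'y': {1, 3, 5} → {4, 5}.
Read 'x': {4, 5} → {0, 4}.
Read 'x': {0, 4} → {4}.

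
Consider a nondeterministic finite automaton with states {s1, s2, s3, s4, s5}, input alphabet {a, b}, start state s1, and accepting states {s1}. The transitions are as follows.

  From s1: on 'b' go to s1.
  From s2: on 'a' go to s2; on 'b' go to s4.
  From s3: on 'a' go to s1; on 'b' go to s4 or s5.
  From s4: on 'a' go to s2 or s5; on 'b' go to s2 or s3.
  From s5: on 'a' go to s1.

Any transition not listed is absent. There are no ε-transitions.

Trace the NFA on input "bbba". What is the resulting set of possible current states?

∅

Start in {s1}.
Read 'b': s1→{s1}; now {s1}.
Read 'b': s1→{s1}; now {s1}.
Read 'b': s1→{s1}; now {s1}.
Read 'a': s1→∅; now ∅.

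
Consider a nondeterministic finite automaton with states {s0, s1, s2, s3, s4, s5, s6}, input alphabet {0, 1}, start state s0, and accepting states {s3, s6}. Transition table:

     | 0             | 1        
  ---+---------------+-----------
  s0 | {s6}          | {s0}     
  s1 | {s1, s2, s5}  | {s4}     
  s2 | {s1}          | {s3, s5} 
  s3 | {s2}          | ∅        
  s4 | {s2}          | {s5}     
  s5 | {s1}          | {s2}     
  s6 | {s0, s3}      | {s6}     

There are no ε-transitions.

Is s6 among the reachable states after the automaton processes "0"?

Start in {s0}.
Read '0': s0→{s6}; now {s6}.
State s6 is in {s6}.

Yes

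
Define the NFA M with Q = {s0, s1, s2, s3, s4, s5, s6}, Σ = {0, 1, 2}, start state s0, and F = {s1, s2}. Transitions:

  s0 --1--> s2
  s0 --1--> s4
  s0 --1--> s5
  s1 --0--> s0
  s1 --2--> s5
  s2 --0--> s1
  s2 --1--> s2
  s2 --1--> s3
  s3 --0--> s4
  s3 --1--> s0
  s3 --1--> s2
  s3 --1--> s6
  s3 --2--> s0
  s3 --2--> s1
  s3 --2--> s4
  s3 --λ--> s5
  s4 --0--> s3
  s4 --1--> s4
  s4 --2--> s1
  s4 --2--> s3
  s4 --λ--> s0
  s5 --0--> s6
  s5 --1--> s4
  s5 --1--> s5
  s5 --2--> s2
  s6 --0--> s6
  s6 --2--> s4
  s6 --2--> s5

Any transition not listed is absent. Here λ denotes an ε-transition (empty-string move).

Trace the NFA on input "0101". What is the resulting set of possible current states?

Start in {s0}.
Read '0': {s0} → ∅.
The set is empty and remains empty for the remaining 3 symbols.

∅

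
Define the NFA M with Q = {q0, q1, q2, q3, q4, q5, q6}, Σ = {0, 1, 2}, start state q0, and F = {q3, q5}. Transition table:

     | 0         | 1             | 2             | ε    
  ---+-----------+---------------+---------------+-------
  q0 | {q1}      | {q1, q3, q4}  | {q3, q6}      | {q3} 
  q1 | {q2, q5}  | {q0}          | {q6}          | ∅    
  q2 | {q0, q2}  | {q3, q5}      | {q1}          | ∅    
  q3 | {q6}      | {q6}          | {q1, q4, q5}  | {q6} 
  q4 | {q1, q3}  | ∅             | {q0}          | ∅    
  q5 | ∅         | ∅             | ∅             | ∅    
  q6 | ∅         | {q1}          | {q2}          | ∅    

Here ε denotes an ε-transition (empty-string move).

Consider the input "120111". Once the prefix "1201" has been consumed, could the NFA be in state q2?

Start: ε-closure({q0}) = {q0, q3, q6}.
Read '1': q0→{q1, q3, q4}, q3→{q6}, q6→{q1}; now {q1, q3, q4, q6}.
Read '2': q1→{q6}, q3→{q1, q4, q5}, q4→{q0}, q6→{q2}; union {q0, q1, q2, q4, q5, q6}; ε-closure = {q0, q1, q2, q3, q4, q5, q6}.
Read '0': q0→{q1}, q1→{q2, q5}, q2→{q0, q2}, q3→{q6}, q4→{q1, q3}, q5→∅, q6→∅; now {q0, q1, q2, q3, q5, q6}.
Read '1': q0→{q1, q3, q4}, q1→{q0}, q2→{q3, q5}, q3→{q6}, q5→∅, q6→{q1}; now {q0, q1, q3, q4, q5, q6}.
State q2 is not in {q0, q1, q3, q4, q5, q6}.

No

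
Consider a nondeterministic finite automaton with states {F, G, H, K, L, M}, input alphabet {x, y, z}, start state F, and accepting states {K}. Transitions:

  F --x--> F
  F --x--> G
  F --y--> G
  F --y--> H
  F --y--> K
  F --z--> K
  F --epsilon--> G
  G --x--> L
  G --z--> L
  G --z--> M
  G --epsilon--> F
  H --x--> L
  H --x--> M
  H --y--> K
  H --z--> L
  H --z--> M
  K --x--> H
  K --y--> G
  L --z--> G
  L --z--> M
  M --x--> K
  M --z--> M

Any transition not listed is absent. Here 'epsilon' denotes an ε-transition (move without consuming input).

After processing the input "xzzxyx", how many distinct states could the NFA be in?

5

Start: ε-closure({F}) = {F, G}.
Read 'x': F→{F, G}, G→{L}; now {F, G, L}.
Read 'z': F→{K}, G→{L, M}, L→{G, M}; union {G, K, L, M}; ε-closure = {F, G, K, L, M}.
Read 'z': F→{K}, G→{L, M}, K→∅, L→{G, M}, M→{M}; union {G, K, L, M}; ε-closure = {F, G, K, L, M}.
Read 'x': F→{F, G}, G→{L}, K→{H}, L→∅, M→{K}; now {F, G, H, K, L}.
Read 'y': F→{G, H, K}, G→∅, H→{K}, K→{G}, L→∅; union {G, H, K}; ε-closure = {F, G, H, K}.
Read 'x': F→{F, G}, G→{L}, H→{L, M}, K→{H}; now {F, G, H, L, M}.
That set has 5 states.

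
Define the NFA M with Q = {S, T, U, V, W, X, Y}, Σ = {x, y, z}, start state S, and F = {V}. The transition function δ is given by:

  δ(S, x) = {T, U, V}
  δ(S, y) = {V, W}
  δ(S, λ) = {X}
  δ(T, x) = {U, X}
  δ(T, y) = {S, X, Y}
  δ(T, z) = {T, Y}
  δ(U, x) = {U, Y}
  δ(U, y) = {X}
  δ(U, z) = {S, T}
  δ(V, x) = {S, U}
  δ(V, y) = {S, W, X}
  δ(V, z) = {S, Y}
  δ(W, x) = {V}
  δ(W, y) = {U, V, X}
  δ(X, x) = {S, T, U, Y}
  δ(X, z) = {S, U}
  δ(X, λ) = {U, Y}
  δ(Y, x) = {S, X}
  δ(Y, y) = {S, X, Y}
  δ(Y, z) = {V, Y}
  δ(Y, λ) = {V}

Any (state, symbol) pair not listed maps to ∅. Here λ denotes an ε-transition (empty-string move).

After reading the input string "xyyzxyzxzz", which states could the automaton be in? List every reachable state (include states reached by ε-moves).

{S, T, U, V, X, Y}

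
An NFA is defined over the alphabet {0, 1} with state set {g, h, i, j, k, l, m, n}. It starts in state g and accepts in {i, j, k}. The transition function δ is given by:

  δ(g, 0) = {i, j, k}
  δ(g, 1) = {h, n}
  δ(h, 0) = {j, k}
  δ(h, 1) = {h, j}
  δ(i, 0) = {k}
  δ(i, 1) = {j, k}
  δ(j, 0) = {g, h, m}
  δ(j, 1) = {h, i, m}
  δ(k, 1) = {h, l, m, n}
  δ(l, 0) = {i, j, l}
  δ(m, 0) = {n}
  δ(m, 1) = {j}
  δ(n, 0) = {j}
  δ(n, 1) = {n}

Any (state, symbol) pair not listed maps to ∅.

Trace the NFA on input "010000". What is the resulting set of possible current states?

{g, h, i, j, k, l, m, n}

Start in {g}.
Read '0': g→{i, j, k}; now {i, j, k}.
Read '1': i→{j, k}, j→{h, i, m}, k→{h, l, m, n}; now {h, i, j, k, l, m, n}.
Read '0': h→{j, k}, i→{k}, j→{g, h, m}, k→∅, l→{i, j, l}, m→{n}, n→{j}; now {g, h, i, j, k, l, m, n}.
Read '0': g→{i, j, k}, h→{j, k}, i→{k}, j→{g, h, m}, k→∅, l→{i, j, l}, m→{n}, n→{j}; now {g, h, i, j, k, l, m, n}.
Read '0': g→{i, j, k}, h→{j, k}, i→{k}, j→{g, h, m}, k→∅, l→{i, j, l}, m→{n}, n→{j}; now {g, h, i, j, k, l, m, n}.
Read '0': g→{i, j, k}, h→{j, k}, i→{k}, j→{g, h, m}, k→∅, l→{i, j, l}, m→{n}, n→{j}; now {g, h, i, j, k, l, m, n}.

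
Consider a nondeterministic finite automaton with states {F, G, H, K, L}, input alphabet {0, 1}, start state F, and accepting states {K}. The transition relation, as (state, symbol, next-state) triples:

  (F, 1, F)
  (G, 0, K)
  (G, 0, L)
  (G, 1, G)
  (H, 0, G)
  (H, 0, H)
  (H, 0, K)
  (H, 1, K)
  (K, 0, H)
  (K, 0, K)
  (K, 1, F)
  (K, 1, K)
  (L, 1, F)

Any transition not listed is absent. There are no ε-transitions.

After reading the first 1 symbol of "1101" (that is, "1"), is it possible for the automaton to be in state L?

Start in {F}.
Read '1': {F} → {F}.
State L is not in {F}.

No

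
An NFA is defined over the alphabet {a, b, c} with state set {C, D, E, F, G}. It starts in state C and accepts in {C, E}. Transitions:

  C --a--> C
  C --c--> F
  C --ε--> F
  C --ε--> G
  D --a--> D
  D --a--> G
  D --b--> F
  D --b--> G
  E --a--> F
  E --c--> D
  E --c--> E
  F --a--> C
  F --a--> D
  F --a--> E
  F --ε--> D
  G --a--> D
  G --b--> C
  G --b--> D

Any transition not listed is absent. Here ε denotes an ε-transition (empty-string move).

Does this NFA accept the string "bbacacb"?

Start: ε-closure({C}) = {C, D, F, G}.
Read 'b': {C, D, F, G} → {C, D, F, G}.
Read 'b': {C, D, F, G} → {C, D, F, G}.
Read 'a': {C, D, F, G} → {C, D, E, F, G}.
Read 'c': {C, D, E, F, G} → {D, E, F}.
Read 'a': {D, E, F} → {C, D, E, F, G}.
Read 'c': {C, D, E, F, G} → {D, E, F}.
Read 'b': {D, E, F} → {D, F, G}.
The final set {D, F, G} contains no accepting state.

No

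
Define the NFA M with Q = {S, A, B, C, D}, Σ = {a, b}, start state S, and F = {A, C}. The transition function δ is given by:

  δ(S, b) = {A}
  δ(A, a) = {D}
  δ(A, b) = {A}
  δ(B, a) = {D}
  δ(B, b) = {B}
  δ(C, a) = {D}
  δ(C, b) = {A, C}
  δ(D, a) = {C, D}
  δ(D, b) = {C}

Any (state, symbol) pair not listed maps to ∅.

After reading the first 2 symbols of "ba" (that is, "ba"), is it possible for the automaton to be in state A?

Start in {S}.
Read 'b': S→{A}; now {A}.
Read 'a': A→{D}; now {D}.
State A is not in {D}.

No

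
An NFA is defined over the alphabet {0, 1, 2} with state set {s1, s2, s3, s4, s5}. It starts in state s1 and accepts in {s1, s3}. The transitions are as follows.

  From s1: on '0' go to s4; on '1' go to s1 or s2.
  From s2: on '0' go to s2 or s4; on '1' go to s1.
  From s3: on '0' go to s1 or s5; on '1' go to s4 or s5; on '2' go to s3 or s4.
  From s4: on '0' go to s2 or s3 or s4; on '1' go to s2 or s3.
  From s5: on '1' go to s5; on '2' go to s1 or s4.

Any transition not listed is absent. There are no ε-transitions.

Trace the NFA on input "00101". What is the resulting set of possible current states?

Start in {s1}.
Read '0': s1→{s4}; now {s4}.
Read '0': s4→{s2, s3, s4}; now {s2, s3, s4}.
Read '1': s2→{s1}, s3→{s4, s5}, s4→{s2, s3}; now {s1, s2, s3, s4, s5}.
Read '0': s1→{s4}, s2→{s2, s4}, s3→{s1, s5}, s4→{s2, s3, s4}, s5→∅; now {s1, s2, s3, s4, s5}.
Read '1': s1→{s1, s2}, s2→{s1}, s3→{s4, s5}, s4→{s2, s3}, s5→{s5}; now {s1, s2, s3, s4, s5}.

{s1, s2, s3, s4, s5}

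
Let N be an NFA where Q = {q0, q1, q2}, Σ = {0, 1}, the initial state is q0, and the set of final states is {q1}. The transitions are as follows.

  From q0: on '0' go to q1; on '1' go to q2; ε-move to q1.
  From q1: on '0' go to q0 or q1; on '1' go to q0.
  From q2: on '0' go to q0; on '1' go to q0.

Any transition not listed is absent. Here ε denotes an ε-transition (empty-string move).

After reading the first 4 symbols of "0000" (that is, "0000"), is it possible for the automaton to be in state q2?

No

Start: ε-closure({q0}) = {q0, q1}.
Read '0': q0→{q1}, q1→{q0, q1}; now {q0, q1}.
Read '0': q0→{q1}, q1→{q0, q1}; now {q0, q1}.
Read '0': q0→{q1}, q1→{q0, q1}; now {q0, q1}.
Read '0': q0→{q1}, q1→{q0, q1}; now {q0, q1}.
State q2 is not in {q0, q1}.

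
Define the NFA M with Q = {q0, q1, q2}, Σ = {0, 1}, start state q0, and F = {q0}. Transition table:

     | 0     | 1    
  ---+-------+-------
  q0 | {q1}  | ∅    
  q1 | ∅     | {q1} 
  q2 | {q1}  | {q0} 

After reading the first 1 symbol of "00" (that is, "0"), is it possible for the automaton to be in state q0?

No

Start in {q0}.
Read '0': q0→{q1}; now {q1}.
State q0 is not in {q1}.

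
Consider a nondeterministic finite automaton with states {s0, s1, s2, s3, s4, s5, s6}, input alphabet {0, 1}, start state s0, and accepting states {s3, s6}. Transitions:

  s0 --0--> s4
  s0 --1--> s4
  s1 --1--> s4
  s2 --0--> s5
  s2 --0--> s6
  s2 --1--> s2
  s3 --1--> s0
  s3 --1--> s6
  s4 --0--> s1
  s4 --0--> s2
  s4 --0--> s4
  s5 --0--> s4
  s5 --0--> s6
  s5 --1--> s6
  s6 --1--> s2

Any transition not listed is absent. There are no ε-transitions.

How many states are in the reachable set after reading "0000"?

5

Start in {s0}.
Read '0': s0→{s4}; now {s4}.
Read '0': s4→{s1, s2, s4}; now {s1, s2, s4}.
Read '0': s1→∅, s2→{s5, s6}, s4→{s1, s2, s4}; now {s1, s2, s4, s5, s6}.
Read '0': s1→∅, s2→{s5, s6}, s4→{s1, s2, s4}, s5→{s4, s6}, s6→∅; now {s1, s2, s4, s5, s6}.
That set has 5 states.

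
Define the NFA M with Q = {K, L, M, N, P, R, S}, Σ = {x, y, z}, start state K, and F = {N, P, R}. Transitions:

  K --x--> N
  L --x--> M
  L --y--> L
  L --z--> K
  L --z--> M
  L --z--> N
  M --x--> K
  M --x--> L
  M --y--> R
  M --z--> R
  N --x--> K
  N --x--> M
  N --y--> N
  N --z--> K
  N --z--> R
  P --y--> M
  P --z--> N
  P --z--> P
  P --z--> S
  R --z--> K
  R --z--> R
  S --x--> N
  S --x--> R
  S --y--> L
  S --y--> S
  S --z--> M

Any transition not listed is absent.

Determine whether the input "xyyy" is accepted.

Yes

Start in {K}.
Read 'x': {K} → {N}.
Read 'y': {N} → {N}.
Read 'y': {N} → {N}.
Read 'y': {N} → {N}.
The final set {N} contains the accepting state N.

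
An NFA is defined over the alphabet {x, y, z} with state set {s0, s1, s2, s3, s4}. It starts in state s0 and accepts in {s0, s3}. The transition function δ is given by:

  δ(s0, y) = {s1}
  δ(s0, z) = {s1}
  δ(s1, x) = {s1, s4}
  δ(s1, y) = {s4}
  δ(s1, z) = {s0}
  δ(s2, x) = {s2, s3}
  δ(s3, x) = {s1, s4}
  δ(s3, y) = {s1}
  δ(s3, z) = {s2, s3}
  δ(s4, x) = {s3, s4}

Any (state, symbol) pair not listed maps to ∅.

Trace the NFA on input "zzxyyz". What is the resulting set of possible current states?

∅

Start in {s0}.
Read 'z': s0→{s1}; now {s1}.
Read 'z': s1→{s0}; now {s0}.
Read 'x': s0→∅; now ∅.
The set is empty and remains empty for the remaining 3 symbols.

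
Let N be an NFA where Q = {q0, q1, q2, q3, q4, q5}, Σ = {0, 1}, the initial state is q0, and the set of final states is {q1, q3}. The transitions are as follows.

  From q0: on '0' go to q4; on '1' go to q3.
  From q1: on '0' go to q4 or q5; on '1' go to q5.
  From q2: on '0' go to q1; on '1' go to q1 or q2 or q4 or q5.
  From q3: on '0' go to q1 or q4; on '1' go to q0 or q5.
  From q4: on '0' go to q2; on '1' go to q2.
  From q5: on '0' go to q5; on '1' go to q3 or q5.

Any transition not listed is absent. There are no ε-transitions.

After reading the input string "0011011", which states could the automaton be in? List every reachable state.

{q0, q1, q2, q3, q4, q5}

Start in {q0}.
Read '0': {q0} → {q4}.
Read '0': {q4} → {q2}.
Read '1': {q2} → {q1, q2, q4, q5}.
Read '1': {q1, q2, q4, q5} → {q1, q2, q3, q4, q5}.
Read '0': {q1, q2, q3, q4, q5} → {q1, q2, q4, q5}.
Read '1': {q1, q2, q4, q5} → {q1, q2, q3, q4, q5}.
Read '1': {q1, q2, q3, q4, q5} → {q0, q1, q2, q3, q4, q5}.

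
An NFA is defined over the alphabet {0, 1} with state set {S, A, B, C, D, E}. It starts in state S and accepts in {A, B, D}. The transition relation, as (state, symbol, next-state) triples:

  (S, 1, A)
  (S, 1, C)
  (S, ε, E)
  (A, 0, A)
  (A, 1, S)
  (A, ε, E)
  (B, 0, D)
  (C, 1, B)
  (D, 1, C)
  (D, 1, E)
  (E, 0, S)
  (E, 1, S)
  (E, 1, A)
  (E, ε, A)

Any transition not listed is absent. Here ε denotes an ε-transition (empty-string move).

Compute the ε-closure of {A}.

{A, E}

Begin with {A}.
ε-move A → E; add E.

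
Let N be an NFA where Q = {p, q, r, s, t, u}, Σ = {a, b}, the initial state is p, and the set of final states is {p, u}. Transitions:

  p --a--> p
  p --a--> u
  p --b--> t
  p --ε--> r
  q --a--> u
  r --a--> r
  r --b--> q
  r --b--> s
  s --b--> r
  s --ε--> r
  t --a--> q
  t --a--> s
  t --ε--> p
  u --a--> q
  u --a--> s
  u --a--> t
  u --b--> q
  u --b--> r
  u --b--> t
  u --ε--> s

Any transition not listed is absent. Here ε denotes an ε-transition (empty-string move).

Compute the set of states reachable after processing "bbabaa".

Start: ε-closure({p}) = {p, r}.
Read 'b': p→{t}, r→{q, s}; union {q, s, t}; ε-closure = {p, q, r, s, t}.
Read 'b': p→{t}, q→∅, r→{q, s}, s→{r}, t→∅; union {q, r, s, t}; ε-closure = {p, q, r, s, t}.
Read 'a': p→{p, u}, q→{u}, r→{r}, s→∅, t→{q, s}; now {p, q, r, s, u}.
Read 'b': p→{t}, q→∅, r→{q, s}, s→{r}, u→{q, r, t}; union {q, r, s, t}; ε-closure = {p, q, r, s, t}.
Read 'a': p→{p, u}, q→{u}, r→{r}, s→∅, t→{q, s}; now {p, q, r, s, u}.
Read 'a': p→{p, u}, q→{u}, r→{r}, s→∅, u→{q, s, t}; now {p, q, r, s, t, u}.

{p, q, r, s, t, u}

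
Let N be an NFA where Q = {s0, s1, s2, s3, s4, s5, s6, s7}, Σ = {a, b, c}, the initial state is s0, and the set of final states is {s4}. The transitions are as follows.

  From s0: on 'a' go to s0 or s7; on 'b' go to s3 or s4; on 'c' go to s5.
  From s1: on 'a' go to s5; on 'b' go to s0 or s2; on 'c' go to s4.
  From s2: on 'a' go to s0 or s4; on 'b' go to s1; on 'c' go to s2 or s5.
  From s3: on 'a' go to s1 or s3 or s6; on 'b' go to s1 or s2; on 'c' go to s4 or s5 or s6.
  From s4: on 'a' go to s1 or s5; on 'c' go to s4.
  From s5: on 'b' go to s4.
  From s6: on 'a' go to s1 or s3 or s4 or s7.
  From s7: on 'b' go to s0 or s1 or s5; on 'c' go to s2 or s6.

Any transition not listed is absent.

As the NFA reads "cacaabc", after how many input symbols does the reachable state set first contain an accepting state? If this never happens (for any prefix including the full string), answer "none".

none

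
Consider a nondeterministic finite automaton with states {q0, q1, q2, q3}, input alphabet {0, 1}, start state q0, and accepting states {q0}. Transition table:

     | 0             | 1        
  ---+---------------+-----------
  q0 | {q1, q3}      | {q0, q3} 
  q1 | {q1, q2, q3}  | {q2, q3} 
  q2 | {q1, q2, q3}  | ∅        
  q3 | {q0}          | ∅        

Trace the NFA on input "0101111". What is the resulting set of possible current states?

{q0, q3}

Start in {q0}.
Read '0': {q0} → {q1, q3}.
Read '1': {q1, q3} → {q2, q3}.
Read '0': {q2, q3} → {q0, q1, q2, q3}.
Read '1': {q0, q1, q2, q3} → {q0, q2, q3}.
Read '1': {q0, q2, q3} → {q0, q3}.
Read '1': {q0, q3} → {q0, q3}.
Read '1': {q0, q3} → {q0, q3}.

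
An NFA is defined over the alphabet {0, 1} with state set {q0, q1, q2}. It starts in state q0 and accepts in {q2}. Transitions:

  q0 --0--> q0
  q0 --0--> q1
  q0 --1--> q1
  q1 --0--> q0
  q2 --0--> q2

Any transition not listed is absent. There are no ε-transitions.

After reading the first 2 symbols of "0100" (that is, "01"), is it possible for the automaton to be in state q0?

Start in {q0}.
Read '0': q0→{q0, q1}; now {q0, q1}.
Read '1': q0→{q1}, q1→∅; now {q1}.
State q0 is not in {q1}.

No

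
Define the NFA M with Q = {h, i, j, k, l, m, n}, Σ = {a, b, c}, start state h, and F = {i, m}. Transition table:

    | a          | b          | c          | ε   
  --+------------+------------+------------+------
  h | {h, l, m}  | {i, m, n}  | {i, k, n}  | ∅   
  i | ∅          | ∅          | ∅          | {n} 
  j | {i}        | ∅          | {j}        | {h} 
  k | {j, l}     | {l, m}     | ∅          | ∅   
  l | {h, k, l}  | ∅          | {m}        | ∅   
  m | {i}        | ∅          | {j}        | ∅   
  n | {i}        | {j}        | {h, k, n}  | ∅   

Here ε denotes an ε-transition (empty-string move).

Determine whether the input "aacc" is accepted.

Start in {h}.
Read 'a': h→{h, l, m}; now {h, l, m}.
Read 'a': h→{h, l, m}, l→{h, k, l}, m→{i}; union {h, i, k, l, m}; ε-closure = {h, i, k, l, m, n}.
Read 'c': h→{i, k, n}, i→∅, k→∅, l→{m}, m→{j}, n→{h, k, n}; now {h, i, j, k, m, n}.
Read 'c': h→{i, k, n}, i→∅, j→{j}, k→∅, m→{j}, n→{h, k, n}; now {h, i, j, k, n}.
The final set {h, i, j, k, n} contains the accepting state i.

Yes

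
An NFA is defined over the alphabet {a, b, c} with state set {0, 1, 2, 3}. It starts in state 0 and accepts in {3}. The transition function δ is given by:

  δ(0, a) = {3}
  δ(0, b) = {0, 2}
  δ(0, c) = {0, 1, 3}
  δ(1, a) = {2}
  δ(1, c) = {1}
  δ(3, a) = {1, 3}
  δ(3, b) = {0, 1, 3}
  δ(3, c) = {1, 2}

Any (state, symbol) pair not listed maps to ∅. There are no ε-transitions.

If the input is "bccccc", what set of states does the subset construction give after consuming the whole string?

{0, 1, 2, 3}

Start in {0}.
Read 'b': {0} → {0, 2}.
Read 'c': {0, 2} → {0, 1, 3}.
Read 'c': {0, 1, 3} → {0, 1, 2, 3}.
Read 'c': {0, 1, 2, 3} → {0, 1, 2, 3}.
Read 'c': {0, 1, 2, 3} → {0, 1, 2, 3}.
Read 'c': {0, 1, 2, 3} → {0, 1, 2, 3}.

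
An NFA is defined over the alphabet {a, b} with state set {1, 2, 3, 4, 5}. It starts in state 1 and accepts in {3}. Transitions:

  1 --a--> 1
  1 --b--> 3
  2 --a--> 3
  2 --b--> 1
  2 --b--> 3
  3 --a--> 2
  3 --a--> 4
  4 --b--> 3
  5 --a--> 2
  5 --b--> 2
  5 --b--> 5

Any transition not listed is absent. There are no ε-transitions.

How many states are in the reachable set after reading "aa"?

1

Start in {1}.
Read 'a': {1} → {1}.
Read 'a': {1} → {1}.
That set has 1 state.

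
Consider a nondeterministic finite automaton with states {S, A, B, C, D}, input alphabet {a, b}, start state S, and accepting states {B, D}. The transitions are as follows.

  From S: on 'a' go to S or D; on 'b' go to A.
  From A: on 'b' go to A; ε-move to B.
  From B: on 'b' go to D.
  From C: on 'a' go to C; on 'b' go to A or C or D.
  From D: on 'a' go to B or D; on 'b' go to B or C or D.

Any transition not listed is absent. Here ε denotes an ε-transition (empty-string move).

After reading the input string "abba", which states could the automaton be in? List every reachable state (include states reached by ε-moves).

{B, C, D}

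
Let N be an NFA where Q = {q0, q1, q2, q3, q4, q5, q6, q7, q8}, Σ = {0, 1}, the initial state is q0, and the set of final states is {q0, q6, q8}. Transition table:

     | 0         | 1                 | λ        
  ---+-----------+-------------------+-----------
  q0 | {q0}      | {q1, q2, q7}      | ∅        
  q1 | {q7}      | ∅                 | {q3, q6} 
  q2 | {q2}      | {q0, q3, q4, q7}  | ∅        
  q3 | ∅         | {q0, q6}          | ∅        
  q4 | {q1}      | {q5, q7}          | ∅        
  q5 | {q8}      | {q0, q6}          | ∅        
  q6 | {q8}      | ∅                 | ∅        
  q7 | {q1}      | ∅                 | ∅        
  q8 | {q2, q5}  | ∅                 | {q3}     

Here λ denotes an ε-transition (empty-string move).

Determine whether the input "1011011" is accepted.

Start in {q0}.
Read '1': q0→{q1, q2, q7}; union {q1, q2, q7}; ε-closure = {q1, q2, q3, q6, q7}.
Read '0': q1→{q7}, q2→{q2}, q3→∅, q6→{q8}, q7→{q1}; union {q1, q2, q7, q8}; ε-closure = {q1, q2, q3, q6, q7, q8}.
Read '1': q1→∅, q2→{q0, q3, q4, q7}, q3→{q0, q6}, q6→∅, q7→∅, q8→∅; now {q0, q3, q4, q6, q7}.
Read '1': q0→{q1, q2, q7}, q3→{q0, q6}, q4→{q5, q7}, q6→∅, q7→∅; union {q0, q1, q2, q5, q6, q7}; ε-closure = {q0, q1, q2, q3, q5, q6, q7}.
Read '0': q0→{q0}, q1→{q7}, q2→{q2}, q3→∅, q5→{q8}, q6→{q8}, q7→{q1}; union {q0, q1, q2, q7, q8}; ε-closure = {q0, q1, q2, q3, q6, q7, q8}.
Read '1': q0→{q1, q2, q7}, q1→∅, q2→{q0, q3, q4, q7}, q3→{q0, q6}, q6→∅, q7→∅, q8→∅; now {q0, q1, q2, q3, q4, q6, q7}.
Read '1': q0→{q1, q2, q7}, q1→∅, q2→{q0, q3, q4, q7}, q3→{q0, q6}, q4→{q5, q7}, q6→∅, q7→∅; now {q0, q1, q2, q3, q4, q5, q6, q7}.
The final set {q0, q1, q2, q3, q4, q5, q6, q7} contains the accepting states q0, q6.

Yes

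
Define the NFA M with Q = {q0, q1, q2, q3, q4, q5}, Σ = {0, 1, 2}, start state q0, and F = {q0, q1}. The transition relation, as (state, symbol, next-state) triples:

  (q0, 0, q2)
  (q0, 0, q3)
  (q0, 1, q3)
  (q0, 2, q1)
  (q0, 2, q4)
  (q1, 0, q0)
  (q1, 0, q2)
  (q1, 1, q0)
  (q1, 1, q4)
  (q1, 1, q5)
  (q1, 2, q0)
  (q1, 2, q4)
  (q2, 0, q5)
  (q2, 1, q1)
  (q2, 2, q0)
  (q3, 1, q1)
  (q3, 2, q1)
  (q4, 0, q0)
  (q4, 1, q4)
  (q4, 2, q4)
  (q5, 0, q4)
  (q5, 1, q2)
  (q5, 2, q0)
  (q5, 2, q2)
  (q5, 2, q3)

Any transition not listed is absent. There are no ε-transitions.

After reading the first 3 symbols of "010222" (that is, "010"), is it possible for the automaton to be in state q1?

Start in {q0}.
Read '0': q0→{q2, q3}; now {q2, q3}.
Read '1': q2→{q1}, q3→{q1}; now {q1}.
Read '0': q1→{q0, q2}; now {q0, q2}.
State q1 is not in {q0, q2}.

No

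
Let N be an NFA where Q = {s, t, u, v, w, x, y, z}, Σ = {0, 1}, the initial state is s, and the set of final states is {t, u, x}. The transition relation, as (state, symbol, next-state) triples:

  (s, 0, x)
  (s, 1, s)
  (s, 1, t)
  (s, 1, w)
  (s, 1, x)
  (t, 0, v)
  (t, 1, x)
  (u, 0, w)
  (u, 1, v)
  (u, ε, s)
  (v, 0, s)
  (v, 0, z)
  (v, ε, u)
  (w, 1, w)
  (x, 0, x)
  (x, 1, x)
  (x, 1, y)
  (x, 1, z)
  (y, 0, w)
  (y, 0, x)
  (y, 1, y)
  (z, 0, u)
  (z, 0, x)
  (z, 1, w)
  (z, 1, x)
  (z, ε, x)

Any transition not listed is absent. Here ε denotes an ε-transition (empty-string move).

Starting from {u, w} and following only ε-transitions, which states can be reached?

{s, u, w}

Begin with {u, w}.
ε-move u → s; add s.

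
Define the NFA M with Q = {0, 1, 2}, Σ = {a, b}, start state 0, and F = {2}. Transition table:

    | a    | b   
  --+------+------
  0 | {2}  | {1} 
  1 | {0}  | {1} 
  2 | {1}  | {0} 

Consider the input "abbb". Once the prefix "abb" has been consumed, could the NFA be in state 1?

Start in {0}.
Read 'a': 0→{2}; now {2}.
Read 'b': 2→{0}; now {0}.
Read 'b': 0→{1}; now {1}.
State 1 is in {1}.

Yes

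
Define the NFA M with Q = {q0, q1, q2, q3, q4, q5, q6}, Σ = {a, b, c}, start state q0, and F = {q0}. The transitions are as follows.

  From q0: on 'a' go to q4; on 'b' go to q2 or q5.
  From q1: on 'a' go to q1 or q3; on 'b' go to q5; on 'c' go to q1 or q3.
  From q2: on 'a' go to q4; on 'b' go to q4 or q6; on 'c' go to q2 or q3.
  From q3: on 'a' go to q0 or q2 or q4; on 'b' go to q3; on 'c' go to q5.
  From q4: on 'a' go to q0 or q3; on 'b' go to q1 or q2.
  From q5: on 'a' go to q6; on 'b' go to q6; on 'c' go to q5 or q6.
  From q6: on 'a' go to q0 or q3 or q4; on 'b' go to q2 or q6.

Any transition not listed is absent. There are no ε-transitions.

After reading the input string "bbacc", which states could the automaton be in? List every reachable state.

Start in {q0}.
Read 'b': {q0} → {q2, q5}.
Read 'b': {q2, q5} → {q4, q6}.
Read 'a': {q4, q6} → {q0, q3, q4}.
Read 'c': {q0, q3, q4} → {q5}.
Read 'c': {q5} → {q5, q6}.

{q5, q6}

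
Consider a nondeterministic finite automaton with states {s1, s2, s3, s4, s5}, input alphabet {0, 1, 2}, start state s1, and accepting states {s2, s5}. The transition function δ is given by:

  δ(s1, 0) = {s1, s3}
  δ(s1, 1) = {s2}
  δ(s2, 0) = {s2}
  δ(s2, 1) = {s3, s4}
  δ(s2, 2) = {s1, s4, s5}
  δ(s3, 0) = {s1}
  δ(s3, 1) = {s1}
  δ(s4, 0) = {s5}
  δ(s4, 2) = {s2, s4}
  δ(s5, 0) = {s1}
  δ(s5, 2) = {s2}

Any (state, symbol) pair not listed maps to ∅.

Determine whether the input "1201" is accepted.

Start in {s1}.
Read '1': {s1} → {s2}.
Read '2': {s2} → {s1, s4, s5}.
Read '0': {s1, s4, s5} → {s1, s3, s5}.
Read '1': {s1, s3, s5} → {s1, s2}.
The final set {s1, s2} contains the accepting state s2.

Yes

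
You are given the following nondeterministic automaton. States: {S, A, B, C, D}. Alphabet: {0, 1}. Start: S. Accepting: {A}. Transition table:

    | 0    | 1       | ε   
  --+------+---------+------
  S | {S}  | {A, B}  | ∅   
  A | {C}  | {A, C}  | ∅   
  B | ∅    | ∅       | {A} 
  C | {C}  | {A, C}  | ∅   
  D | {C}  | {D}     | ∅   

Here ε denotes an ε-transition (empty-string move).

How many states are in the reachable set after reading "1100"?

1

Start in {S}.
Read '1': {S} → {A, B}.
Read '1': {A, B} → {A, C}.
Read '0': {A, C} → {C}.
Read '0': {C} → {C}.
That set has 1 state.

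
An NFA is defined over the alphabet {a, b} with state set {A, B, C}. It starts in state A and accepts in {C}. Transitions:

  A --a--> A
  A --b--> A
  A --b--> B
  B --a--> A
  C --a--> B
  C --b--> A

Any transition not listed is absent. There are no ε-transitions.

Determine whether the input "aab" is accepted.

No

Start in {A}.
Read 'a': A→{A}; now {A}.
Read 'a': A→{A}; now {A}.
Read 'b': A→{A, B}; now {A, B}.
The final set {A, B} contains no accepting state.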